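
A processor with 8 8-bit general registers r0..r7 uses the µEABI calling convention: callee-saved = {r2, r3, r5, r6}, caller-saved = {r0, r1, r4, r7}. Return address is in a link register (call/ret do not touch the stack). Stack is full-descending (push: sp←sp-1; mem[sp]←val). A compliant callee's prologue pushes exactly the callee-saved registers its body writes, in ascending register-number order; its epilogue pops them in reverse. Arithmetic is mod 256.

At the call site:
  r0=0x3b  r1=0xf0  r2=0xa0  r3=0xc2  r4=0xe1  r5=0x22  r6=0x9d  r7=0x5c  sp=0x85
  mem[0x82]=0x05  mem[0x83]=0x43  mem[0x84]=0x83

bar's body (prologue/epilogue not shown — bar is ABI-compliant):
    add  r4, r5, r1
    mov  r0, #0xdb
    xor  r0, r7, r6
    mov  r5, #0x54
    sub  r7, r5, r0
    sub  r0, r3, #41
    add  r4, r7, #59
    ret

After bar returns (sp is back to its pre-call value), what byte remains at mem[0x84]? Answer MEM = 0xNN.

prologue: push r5 → mem[0x84]=0x22, sp=0x84
body[0] add  r4, r5, r1 → r4=0x12
body[1] mov  r0, #0xdb → r0=0xdb
body[2] xor  r0, r7, r6 → r0=0xc1
body[3] mov  r5, #0x54 → r5=0x54
body[4] sub  r7, r5, r0 → r7=0x93
body[5] sub  r0, r3, #41 → r0=0x99
body[6] add  r4, r7, #59 → r4=0xce
epilogue: pop r5=0x22, sp=0x85
prologue pushed ['r5'] at ['0x84']

MEM = 0x22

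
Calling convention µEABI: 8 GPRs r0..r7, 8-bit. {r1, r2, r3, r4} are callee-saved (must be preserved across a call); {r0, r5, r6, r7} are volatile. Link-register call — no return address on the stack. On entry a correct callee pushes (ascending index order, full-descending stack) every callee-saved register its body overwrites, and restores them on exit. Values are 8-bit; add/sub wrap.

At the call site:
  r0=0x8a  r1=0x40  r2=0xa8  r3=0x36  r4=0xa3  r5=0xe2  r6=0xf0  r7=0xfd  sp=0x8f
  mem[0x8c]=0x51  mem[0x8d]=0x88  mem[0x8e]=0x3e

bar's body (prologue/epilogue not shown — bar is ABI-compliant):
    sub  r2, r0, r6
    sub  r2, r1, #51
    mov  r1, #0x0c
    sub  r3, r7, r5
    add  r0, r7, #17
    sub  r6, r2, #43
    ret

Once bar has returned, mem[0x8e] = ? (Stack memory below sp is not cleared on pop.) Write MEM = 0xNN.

prologue: push r1 → mem[0x8e]=0x40, sp=0x8e
prologue: push r2 → mem[0x8d]=0xa8, sp=0x8d
prologue: push r3 → mem[0x8c]=0x36, sp=0x8c
body[0] sub  r2, r0, r6 → r2=0x9a
body[1] sub  r2, r1, #51 → r2=0x0d
body[2] mov  r1, #0x0c → r1=0x0c
body[3] sub  r3, r7, r5 → r3=0x1b
body[4] add  r0, r7, #17 → r0=0x0e
body[5] sub  r6, r2, #43 → r6=0xe2
epilogue: pop r3=0x36, sp=0x8d
epilogue: pop r2=0xa8, sp=0x8e
epilogue: pop r1=0x40, sp=0x8f
prologue pushed ['r1', 'r2', 'r3'] at ['0x8e', '0x8d', '0x8c']

MEM = 0x40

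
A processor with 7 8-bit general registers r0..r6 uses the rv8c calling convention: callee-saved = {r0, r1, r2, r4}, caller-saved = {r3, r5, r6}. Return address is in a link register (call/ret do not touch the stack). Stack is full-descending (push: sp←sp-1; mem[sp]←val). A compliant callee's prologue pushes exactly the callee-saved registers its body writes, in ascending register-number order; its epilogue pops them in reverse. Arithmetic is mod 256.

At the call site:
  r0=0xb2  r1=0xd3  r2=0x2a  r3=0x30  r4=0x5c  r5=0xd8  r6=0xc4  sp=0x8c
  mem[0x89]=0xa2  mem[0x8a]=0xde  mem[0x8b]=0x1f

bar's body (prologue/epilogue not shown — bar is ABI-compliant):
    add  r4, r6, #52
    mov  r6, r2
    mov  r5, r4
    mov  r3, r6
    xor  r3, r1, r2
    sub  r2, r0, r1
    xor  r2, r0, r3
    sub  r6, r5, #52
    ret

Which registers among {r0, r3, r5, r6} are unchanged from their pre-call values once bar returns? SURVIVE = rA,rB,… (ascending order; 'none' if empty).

SURVIVE = r0,r6

prologue: push r2 -> mem[0x8b]=0x2a, sp=0x8b
prologue: push r4 -> mem[0x8a]=0x5c, sp=0x8a
body[0] add  r4, r6, #52 -> r4=0xf8
body[1] mov  r6, r2 -> r6=0x2a
body[2] mov  r5, r4 -> r5=0xf8
body[3] mov  r3, r6 -> r3=0x2a
body[4] xor  r3, r1, r2 -> r3=0xf9
body[5] sub  r2, r0, r1 -> r2=0xdf
body[6] xor  r2, r0, r3 -> r2=0x4b
body[7] sub  r6, r5, #52 -> r6=0xc4
epilogue: pop r4=0x5c, sp=0x8b
epilogue: pop r2=0x2a, sp=0x8c
r0: callee-saved, written=False
r3: caller-saved, written=True
r5: caller-saved, written=True
r6: caller-saved, written=True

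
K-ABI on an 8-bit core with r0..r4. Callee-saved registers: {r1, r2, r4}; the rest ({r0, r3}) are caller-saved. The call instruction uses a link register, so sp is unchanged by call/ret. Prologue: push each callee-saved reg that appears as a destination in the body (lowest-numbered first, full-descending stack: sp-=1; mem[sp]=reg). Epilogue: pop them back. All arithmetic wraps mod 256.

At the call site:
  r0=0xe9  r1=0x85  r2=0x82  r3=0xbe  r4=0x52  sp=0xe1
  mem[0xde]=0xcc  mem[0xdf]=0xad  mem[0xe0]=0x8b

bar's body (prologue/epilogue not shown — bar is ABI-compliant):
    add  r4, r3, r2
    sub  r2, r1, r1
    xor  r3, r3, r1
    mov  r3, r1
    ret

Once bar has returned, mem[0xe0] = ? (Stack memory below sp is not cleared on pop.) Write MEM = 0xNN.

MEM = 0x82

prologue: push r2 -> mem[0xe0]=0x82, sp=0xe0
prologue: push r4 -> mem[0xdf]=0x52, sp=0xdf
body[0] add  r4, r3, r2 -> r4=0x40
body[1] sub  r2, r1, r1 -> r2=0x00
body[2] xor  r3, r3, r1 -> r3=0x3b
body[3] mov  r3, r1 -> r3=0x85
epilogue: pop r4=0x52, sp=0xe0
epilogue: pop r2=0x82, sp=0xe1
prologue pushed ['r2', 'r4'] at ['0xe0', '0xdf']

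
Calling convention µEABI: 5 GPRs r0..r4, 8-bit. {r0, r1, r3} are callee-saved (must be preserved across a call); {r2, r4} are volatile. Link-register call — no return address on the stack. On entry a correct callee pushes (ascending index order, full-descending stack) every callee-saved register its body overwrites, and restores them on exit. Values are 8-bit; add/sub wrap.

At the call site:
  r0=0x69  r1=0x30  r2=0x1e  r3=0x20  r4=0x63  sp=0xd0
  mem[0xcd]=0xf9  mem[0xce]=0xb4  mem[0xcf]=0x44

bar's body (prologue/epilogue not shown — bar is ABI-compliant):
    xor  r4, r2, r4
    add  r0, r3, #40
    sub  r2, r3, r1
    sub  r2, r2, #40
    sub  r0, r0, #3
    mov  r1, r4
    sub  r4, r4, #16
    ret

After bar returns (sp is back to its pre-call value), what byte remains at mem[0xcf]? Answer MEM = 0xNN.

prologue: push r0 -> mem[0xcf]=0x69, sp=0xcf
prologue: push r1 -> mem[0xce]=0x30, sp=0xce
body[0] xor  r4, r2, r4 -> r4=0x7d
body[1] add  r0, r3, #40 -> r0=0x48
body[2] sub  r2, r3, r1 -> r2=0xf0
body[3] sub  r2, r2, #40 -> r2=0xc8
body[4] sub  r0, r0, #3 -> r0=0x45
body[5] mov  r1, r4 -> r1=0x7d
body[6] sub  r4, r4, #16 -> r4=0x6d
epilogue: pop r1=0x30, sp=0xcf
epilogue: pop r0=0x69, sp=0xd0
prologue pushed ['r0', 'r1'] at ['0xcf', '0xce']

MEM = 0x69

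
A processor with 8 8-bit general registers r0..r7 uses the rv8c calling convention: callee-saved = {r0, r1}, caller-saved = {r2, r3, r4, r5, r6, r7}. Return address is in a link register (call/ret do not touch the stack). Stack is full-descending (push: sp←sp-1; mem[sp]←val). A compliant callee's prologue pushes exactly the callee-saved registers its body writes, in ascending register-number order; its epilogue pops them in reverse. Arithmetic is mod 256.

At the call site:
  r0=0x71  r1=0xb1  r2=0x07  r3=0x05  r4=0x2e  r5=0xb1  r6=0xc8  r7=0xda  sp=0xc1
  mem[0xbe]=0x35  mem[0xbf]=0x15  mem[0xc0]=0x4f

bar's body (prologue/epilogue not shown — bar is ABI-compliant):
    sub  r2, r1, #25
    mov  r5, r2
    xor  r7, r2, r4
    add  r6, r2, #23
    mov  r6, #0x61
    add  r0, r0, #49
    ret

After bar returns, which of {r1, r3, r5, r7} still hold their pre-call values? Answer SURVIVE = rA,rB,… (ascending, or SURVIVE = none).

prologue: push r0 -> mem[0xc0]=0x71, sp=0xc0
body[0] sub  r2, r1, #25 -> r2=0x98
body[1] mov  r5, r2 -> r5=0x98
body[2] xor  r7, r2, r4 -> r7=0xb6
body[3] add  r6, r2, #23 -> r6=0xaf
body[4] mov  r6, #0x61 -> r6=0x61
body[5] add  r0, r0, #49 -> r0=0xa2
epilogue: pop r0=0x71, sp=0xc1
r1: callee-saved, written=False
r3: caller-saved, written=False
r5: caller-saved, written=True
r7: caller-saved, written=True

SURVIVE = r1,r3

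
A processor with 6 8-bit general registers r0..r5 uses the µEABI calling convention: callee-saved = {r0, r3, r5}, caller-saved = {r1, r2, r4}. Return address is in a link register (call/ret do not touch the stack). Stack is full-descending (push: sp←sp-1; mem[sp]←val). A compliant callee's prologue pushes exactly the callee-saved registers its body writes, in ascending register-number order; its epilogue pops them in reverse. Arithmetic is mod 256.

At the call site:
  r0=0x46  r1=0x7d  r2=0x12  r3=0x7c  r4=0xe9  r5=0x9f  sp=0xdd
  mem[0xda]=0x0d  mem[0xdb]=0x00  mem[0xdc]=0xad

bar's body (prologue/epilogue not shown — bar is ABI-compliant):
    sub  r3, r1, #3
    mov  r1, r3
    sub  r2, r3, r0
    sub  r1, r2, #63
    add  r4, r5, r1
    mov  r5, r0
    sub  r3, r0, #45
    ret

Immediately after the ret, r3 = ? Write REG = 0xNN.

REG = 0x7c

prologue: push r3 -> mem[0xdc]=0x7c, sp=0xdc
prologue: push r5 -> mem[0xdb]=0x9f, sp=0xdb
body[0] sub  r3, r1, #3 -> r3=0x7a
body[1] mov  r1, r3 -> r1=0x7a
body[2] sub  r2, r3, r0 -> r2=0x34
body[3] sub  r1, r2, #63 -> r1=0xf5
body[4] add  r4, r5, r1 -> r4=0x94
body[5] mov  r5, r0 -> r5=0x46
body[6] sub  r3, r0, #45 -> r3=0x19
epilogue: pop r5=0x9f, sp=0xdc
epilogue: pop r3=0x7c, sp=0xdd
r3 is callee-saved -> restored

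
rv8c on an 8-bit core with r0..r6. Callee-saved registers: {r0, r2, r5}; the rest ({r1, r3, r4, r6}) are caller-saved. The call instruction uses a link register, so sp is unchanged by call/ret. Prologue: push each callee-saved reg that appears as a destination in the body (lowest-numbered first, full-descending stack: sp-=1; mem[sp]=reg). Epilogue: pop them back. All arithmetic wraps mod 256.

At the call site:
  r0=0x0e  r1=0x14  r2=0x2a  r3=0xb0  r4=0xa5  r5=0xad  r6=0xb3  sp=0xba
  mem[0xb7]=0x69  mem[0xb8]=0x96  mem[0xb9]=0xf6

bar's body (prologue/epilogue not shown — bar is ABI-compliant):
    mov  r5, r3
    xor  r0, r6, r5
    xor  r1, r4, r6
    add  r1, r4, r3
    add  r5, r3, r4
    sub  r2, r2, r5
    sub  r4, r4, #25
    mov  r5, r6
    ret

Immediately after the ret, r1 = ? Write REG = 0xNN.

REG = 0x55

prologue: push r0 → mem[0xb9]=0x0e, sp=0xb9
prologue: push r2 → mem[0xb8]=0x2a, sp=0xb8
prologue: push r5 → mem[0xb7]=0xad, sp=0xb7
body[0] mov  r5, r3 → r5=0xb0
body[1] xor  r0, r6, r5 → r0=0x03
body[2] xor  r1, r4, r6 → r1=0x16
body[3] add  r1, r4, r3 → r1=0x55
body[4] add  r5, r3, r4 → r5=0x55
body[5] sub  r2, r2, r5 → r2=0xd5
body[6] sub  r4, r4, #25 → r4=0x8c
body[7] mov  r5, r6 → r5=0xb3
epilogue: pop r5=0xad, sp=0xb8
epilogue: pop r2=0x2a, sp=0xb9
epilogue: pop r0=0x0e, sp=0xba
r1 is caller-saved → body value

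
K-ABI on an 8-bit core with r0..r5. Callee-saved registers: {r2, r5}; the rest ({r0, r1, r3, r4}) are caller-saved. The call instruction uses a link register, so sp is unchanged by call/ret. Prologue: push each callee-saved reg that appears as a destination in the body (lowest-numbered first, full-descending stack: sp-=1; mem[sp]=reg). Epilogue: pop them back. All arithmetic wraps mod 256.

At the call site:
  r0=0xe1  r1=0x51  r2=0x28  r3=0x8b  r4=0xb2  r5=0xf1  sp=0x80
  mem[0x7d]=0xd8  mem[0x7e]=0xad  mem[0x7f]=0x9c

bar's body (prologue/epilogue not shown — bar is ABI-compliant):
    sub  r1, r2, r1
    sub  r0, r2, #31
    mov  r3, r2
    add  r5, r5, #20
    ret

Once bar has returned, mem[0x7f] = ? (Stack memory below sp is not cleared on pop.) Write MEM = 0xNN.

MEM = 0xf1

prologue: push r5 → mem[0x7f]=0xf1, sp=0x7f
body[0] sub  r1, r2, r1 → r1=0xd7
body[1] sub  r0, r2, #31 → r0=0x09
body[2] mov  r3, r2 → r3=0x28
body[3] add  r5, r5, #20 → r5=0x05
epilogue: pop r5=0xf1, sp=0x80
prologue pushed ['r5'] at ['0x7f']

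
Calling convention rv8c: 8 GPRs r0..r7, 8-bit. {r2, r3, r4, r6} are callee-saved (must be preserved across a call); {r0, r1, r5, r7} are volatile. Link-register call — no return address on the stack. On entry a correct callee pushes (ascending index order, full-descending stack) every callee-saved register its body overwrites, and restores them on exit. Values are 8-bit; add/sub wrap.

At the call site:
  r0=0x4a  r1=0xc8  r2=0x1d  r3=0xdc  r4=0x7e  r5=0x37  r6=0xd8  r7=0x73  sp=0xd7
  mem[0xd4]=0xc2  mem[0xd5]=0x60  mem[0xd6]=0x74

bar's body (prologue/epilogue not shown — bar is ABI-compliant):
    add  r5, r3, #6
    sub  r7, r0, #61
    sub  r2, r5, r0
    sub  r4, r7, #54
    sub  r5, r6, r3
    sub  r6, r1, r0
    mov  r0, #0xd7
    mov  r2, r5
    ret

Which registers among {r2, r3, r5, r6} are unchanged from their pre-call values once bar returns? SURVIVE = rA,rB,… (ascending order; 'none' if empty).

prologue: push r2 -> mem[0xd6]=0x1d, sp=0xd6
prologue: push r4 -> mem[0xd5]=0x7e, sp=0xd5
prologue: push r6 -> mem[0xd4]=0xd8, sp=0xd4
body[0] add  r5, r3, #6 -> r5=0xe2
body[1] sub  r7, r0, #61 -> r7=0x0d
body[2] sub  r2, r5, r0 -> r2=0x98
body[3] sub  r4, r7, #54 -> r4=0xd7
body[4] sub  r5, r6, r3 -> r5=0xfc
body[5] sub  r6, r1, r0 -> r6=0x7e
body[6] mov  r0, #0xd7 -> r0=0xd7
body[7] mov  r2, r5 -> r2=0xfc
epilogue: pop r6=0xd8, sp=0xd5
epilogue: pop r4=0x7e, sp=0xd6
epilogue: pop r2=0x1d, sp=0xd7
r2: callee-saved, written=True
r3: callee-saved, written=False
r5: caller-saved, written=True
r6: callee-saved, written=True

SURVIVE = r2,r3,r6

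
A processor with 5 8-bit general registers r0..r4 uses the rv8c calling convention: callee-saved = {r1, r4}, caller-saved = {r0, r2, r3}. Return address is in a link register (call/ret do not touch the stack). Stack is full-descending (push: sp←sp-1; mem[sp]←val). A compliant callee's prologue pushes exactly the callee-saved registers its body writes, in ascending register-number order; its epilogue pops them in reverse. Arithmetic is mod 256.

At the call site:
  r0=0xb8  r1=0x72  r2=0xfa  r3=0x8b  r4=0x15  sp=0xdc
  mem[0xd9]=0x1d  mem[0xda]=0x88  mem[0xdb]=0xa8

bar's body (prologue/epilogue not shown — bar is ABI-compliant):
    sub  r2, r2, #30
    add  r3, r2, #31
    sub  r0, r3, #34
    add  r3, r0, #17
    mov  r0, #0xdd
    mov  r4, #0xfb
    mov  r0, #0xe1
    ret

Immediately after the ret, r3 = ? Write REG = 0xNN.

prologue: push r4 -> mem[0xdb]=0x15, sp=0xdb
body[0] sub  r2, r2, #30 -> r2=0xdc
body[1] add  r3, r2, #31 -> r3=0xfb
body[2] sub  r0, r3, #34 -> r0=0xd9
body[3] add  r3, r0, #17 -> r3=0xea
body[4] mov  r0, #0xdd -> r0=0xdd
body[5] mov  r4, #0xfb -> r4=0xfb
body[6] mov  r0, #0xe1 -> r0=0xe1
epilogue: pop r4=0x15, sp=0xdc
r3 is caller-saved -> body value

REG = 0xea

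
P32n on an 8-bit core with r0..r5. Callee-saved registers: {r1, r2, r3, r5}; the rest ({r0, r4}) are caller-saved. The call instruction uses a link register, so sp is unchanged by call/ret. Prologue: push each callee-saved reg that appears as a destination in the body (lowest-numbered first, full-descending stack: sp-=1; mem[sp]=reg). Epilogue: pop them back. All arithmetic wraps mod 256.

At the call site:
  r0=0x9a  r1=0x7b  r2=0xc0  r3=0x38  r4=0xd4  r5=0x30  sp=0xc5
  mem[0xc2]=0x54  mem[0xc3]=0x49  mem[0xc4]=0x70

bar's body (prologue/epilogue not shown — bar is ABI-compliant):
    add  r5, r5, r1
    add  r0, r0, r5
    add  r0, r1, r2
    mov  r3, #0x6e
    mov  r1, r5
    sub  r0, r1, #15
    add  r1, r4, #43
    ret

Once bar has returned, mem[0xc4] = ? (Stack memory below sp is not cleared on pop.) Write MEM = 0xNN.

MEM = 0x7b

prologue: push r1 → mem[0xc4]=0x7b, sp=0xc4
prologue: push r3 → mem[0xc3]=0x38, sp=0xc3
prologue: push r5 → mem[0xc2]=0x30, sp=0xc2
body[0] add  r5, r5, r1 → r5=0xab
body[1] add  r0, r0, r5 → r0=0x45
body[2] add  r0, r1, r2 → r0=0x3b
body[3] mov  r3, #0x6e → r3=0x6e
body[4] mov  r1, r5 → r1=0xab
body[5] sub  r0, r1, #15 → r0=0x9c
body[6] add  r1, r4, #43 → r1=0xff
epilogue: pop r5=0x30, sp=0xc3
epilogue: pop r3=0x38, sp=0xc4
epilogue: pop r1=0x7b, sp=0xc5
prologue pushed ['r1', 'r3', 'r5'] at ['0xc4', '0xc3', '0xc2']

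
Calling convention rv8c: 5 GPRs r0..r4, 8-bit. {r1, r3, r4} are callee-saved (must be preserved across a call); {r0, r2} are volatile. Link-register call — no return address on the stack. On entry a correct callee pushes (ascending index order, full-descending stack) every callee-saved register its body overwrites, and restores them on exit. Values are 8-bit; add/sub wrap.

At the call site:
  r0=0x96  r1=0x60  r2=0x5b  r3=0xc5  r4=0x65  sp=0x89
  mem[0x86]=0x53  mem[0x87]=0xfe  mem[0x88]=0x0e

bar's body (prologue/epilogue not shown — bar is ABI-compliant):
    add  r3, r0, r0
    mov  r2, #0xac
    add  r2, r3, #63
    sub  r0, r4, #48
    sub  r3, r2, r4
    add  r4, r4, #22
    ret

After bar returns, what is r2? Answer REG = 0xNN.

prologue: push r3 → mem[0x88]=0xc5, sp=0x88
prologue: push r4 → mem[0x87]=0x65, sp=0x87
body[0] add  r3, r0, r0 → r3=0x2c
body[1] mov  r2, #0xac → r2=0xac
body[2] add  r2, r3, #63 → r2=0x6b
body[3] sub  r0, r4, #48 → r0=0x35
body[4] sub  r3, r2, r4 → r3=0x06
body[5] add  r4, r4, #22 → r4=0x7b
epilogue: pop r4=0x65, sp=0x88
epilogue: pop r3=0xc5, sp=0x89
r2 is caller-saved → body value

REG = 0x6b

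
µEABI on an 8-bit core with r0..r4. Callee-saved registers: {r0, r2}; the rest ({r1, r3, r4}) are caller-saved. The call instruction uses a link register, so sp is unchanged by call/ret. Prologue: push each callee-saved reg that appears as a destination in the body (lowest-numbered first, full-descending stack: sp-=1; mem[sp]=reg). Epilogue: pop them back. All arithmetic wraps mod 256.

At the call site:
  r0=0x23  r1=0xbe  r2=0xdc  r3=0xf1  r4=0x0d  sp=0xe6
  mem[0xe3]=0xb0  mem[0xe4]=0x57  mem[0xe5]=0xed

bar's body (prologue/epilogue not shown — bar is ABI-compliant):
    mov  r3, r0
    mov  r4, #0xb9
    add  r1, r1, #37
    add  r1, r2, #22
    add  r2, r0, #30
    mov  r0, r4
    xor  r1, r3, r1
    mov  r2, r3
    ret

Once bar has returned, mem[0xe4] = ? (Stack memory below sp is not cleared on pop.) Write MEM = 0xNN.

prologue: push r0 -> mem[0xe5]=0x23, sp=0xe5
prologue: push r2 -> mem[0xe4]=0xdc, sp=0xe4
body[0] mov  r3, r0 -> r3=0x23
body[1] mov  r4, #0xb9 -> r4=0xb9
body[2] add  r1, r1, #37 -> r1=0xe3
body[3] add  r1, r2, #22 -> r1=0xf2
body[4] add  r2, r0, #30 -> r2=0x41
body[5] mov  r0, r4 -> r0=0xb9
body[6] xor  r1, r3, r1 -> r1=0xd1
body[7] mov  r2, r3 -> r2=0x23
epilogue: pop r2=0xdc, sp=0xe5
epilogue: pop r0=0x23, sp=0xe6
prologue pushed ['r0', 'r2'] at ['0xe5', '0xe4']

MEM = 0xdc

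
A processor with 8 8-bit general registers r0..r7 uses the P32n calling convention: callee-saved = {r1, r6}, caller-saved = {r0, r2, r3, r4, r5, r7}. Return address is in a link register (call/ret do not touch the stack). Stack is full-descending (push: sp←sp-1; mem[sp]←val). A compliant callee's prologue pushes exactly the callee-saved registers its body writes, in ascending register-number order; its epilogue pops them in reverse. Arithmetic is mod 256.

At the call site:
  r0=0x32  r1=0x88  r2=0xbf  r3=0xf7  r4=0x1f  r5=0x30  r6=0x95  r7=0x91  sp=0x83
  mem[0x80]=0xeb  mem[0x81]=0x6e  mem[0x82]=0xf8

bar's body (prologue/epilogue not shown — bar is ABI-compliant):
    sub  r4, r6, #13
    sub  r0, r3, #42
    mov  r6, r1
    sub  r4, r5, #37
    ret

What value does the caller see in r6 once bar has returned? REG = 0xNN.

REG = 0x95

prologue: push r6 -> mem[0x82]=0x95, sp=0x82
body[0] sub  r4, r6, #13 -> r4=0x88
body[1] sub  r0, r3, #42 -> r0=0xcd
body[2] mov  r6, r1 -> r6=0x88
body[3] sub  r4, r5, #37 -> r4=0x0b
epilogue: pop r6=0x95, sp=0x83
r6 is callee-saved -> restored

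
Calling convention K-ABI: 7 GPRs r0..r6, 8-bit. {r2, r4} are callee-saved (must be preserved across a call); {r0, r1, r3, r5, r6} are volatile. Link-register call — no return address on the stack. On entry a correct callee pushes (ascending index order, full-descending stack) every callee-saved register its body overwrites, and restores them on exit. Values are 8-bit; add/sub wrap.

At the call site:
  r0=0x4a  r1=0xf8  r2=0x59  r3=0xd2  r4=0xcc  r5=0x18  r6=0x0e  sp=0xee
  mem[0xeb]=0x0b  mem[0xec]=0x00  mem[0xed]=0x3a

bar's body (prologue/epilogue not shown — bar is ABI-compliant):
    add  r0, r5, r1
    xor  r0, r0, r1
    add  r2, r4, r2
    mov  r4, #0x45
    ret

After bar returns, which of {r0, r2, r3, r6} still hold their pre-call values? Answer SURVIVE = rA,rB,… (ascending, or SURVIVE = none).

SURVIVE = r2,r3,r6

prologue: push r2 → mem[0xed]=0x59, sp=0xed
prologue: push r4 → mem[0xec]=0xcc, sp=0xec
body[0] add  r0, r5, r1 → r0=0x10
body[1] xor  r0, r0, r1 → r0=0xe8
body[2] add  r2, r4, r2 → r2=0x25
body[3] mov  r4, #0x45 → r4=0x45
epilogue: pop r4=0xcc, sp=0xed
epilogue: pop r2=0x59, sp=0xee
r0: caller-saved, written=True
r2: callee-saved, written=True
r3: caller-saved, written=False
r6: caller-saved, written=False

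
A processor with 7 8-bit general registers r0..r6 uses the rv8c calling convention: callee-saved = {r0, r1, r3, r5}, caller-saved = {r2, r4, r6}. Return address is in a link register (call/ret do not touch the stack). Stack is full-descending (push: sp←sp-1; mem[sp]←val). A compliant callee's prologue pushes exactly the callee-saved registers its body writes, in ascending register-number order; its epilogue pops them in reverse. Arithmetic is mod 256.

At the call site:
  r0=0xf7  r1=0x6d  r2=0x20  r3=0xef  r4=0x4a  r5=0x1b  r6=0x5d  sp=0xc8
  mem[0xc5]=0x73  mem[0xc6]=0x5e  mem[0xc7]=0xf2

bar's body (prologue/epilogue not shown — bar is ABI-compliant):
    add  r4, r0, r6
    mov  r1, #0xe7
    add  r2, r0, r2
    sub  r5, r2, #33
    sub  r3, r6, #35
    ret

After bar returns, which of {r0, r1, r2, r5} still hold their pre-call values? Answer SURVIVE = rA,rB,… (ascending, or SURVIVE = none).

prologue: push r1 → mem[0xc7]=0x6d, sp=0xc7
prologue: push r3 → mem[0xc6]=0xef, sp=0xc6
prologue: push r5 → mem[0xc5]=0x1b, sp=0xc5
body[0] add  r4, r0, r6 → r4=0x54
body[1] mov  r1, #0xe7 → r1=0xe7
body[2] add  r2, r0, r2 → r2=0x17
body[3] sub  r5, r2, #33 → r5=0xf6
body[4] sub  r3, r6, #35 → r3=0x3a
epilogue: pop r5=0x1b, sp=0xc6
epilogue: pop r3=0xef, sp=0xc7
epilogue: pop r1=0x6d, sp=0xc8
r0: callee-saved, written=False
r1: callee-saved, written=True
r2: caller-saved, written=True
r5: callee-saved, written=True

SURVIVE = r0,r1,r5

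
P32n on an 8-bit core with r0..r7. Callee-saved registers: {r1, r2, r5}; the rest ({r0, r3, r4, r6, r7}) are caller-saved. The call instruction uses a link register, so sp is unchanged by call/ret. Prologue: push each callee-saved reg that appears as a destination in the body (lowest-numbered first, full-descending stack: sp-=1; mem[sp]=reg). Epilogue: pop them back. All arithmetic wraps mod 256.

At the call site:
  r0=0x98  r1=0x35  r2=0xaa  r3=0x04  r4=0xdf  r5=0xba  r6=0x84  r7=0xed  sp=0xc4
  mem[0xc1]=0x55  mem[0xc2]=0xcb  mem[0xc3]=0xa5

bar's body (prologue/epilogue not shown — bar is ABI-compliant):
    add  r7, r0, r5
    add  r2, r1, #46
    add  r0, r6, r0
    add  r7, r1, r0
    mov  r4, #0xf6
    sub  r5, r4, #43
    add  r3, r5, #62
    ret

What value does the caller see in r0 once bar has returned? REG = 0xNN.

REG = 0x1c

prologue: push r2 -> mem[0xc3]=0xaa, sp=0xc3
prologue: push r5 -> mem[0xc2]=0xba, sp=0xc2
body[0] add  r7, r0, r5 -> r7=0x52
body[1] add  r2, r1, #46 -> r2=0x63
body[2] add  r0, r6, r0 -> r0=0x1c
body[3] add  r7, r1, r0 -> r7=0x51
body[4] mov  r4, #0xf6 -> r4=0xf6
body[5] sub  r5, r4, #43 -> r5=0xcb
body[6] add  r3, r5, #62 -> r3=0x09
epilogue: pop r5=0xba, sp=0xc3
epilogue: pop r2=0xaa, sp=0xc4
r0 is caller-saved -> body value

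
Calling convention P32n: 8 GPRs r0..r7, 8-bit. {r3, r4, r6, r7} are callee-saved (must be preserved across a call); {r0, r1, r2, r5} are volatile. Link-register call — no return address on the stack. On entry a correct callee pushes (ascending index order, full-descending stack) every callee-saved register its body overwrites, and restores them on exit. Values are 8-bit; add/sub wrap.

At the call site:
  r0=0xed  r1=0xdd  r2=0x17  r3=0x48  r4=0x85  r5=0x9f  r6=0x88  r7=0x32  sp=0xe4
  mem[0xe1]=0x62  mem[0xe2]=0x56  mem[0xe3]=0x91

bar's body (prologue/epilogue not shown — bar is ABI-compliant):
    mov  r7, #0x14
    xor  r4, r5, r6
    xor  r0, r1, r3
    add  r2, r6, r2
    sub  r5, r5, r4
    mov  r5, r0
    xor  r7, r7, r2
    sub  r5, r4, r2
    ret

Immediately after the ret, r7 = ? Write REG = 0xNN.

prologue: push r4 -> mem[0xe3]=0x85, sp=0xe3
prologue: push r7 -> mem[0xe2]=0x32, sp=0xe2
body[0] mov  r7, #0x14 -> r7=0x14
body[1] xor  r4, r5, r6 -> r4=0x17
body[2] xor  r0, r1, r3 -> r0=0x95
body[3] add  r2, r6, r2 -> r2=0x9f
body[4] sub  r5, r5, r4 -> r5=0x88
body[5] mov  r5, r0 -> r5=0x95
body[6] xor  r7, r7, r2 -> r7=0x8b
body[7] sub  r5, r4, r2 -> r5=0x78
epilogue: pop r7=0x32, sp=0xe3
epilogue: pop r4=0x85, sp=0xe4
r7 is callee-saved -> restored

REG = 0x32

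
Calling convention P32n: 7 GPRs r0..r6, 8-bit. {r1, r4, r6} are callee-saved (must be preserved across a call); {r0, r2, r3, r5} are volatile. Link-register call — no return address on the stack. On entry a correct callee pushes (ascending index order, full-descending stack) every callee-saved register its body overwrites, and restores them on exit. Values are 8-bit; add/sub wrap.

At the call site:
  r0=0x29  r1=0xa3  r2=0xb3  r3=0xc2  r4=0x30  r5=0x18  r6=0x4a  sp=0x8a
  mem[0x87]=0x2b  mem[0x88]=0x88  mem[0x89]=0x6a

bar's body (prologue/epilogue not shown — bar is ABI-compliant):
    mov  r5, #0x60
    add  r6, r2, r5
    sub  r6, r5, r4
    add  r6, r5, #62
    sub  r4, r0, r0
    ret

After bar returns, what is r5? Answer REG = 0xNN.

prologue: push r4 → mem[0x89]=0x30, sp=0x89
prologue: push r6 → mem[0x88]=0x4a, sp=0x88
body[0] mov  r5, #0x60 → r5=0x60
body[1] add  r6, r2, r5 → r6=0x13
body[2] sub  r6, r5, r4 → r6=0x30
body[3] add  r6, r5, #62 → r6=0x9e
body[4] sub  r4, r0, r0 → r4=0x00
epilogue: pop r6=0x4a, sp=0x89
epilogue: pop r4=0x30, sp=0x8a
r5 is caller-saved → body value

REG = 0x60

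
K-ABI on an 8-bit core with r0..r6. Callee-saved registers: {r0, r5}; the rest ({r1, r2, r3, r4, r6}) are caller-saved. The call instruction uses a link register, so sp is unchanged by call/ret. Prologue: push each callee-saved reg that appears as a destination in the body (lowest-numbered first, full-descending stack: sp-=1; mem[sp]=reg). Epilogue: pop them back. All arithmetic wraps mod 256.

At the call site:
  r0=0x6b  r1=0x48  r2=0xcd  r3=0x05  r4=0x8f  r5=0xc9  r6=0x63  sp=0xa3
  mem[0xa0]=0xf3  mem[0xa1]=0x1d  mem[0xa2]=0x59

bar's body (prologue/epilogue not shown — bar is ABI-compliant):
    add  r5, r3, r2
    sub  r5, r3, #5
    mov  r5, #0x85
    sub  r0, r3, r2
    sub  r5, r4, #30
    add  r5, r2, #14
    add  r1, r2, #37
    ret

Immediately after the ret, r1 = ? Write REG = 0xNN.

REG = 0xf2

prologue: push r0 -> mem[0xa2]=0x6b, sp=0xa2
prologue: push r5 -> mem[0xa1]=0xc9, sp=0xa1
body[0] add  r5, r3, r2 -> r5=0xd2
body[1] sub  r5, r3, #5 -> r5=0x00
body[2] mov  r5, #0x85 -> r5=0x85
body[3] sub  r0, r3, r2 -> r0=0x38
body[4] sub  r5, r4, #30 -> r5=0x71
body[5] add  r5, r2, #14 -> r5=0xdb
body[6] add  r1, r2, #37 -> r1=0xf2
epilogue: pop r5=0xc9, sp=0xa2
epilogue: pop r0=0x6b, sp=0xa3
r1 is caller-saved -> body value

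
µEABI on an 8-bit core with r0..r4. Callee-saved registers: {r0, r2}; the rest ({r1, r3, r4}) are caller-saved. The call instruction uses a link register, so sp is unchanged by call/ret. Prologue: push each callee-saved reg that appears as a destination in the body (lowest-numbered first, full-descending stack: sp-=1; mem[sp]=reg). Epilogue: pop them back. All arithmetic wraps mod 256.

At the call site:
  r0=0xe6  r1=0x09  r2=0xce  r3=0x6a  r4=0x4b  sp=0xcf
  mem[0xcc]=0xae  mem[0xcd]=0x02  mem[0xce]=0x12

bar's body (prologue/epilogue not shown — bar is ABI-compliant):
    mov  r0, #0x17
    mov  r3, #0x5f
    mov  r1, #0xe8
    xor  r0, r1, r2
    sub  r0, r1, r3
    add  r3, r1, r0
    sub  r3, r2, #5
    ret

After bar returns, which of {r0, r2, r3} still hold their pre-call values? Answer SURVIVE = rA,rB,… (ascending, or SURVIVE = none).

prologue: push r0 -> mem[0xce]=0xe6, sp=0xce
body[0] mov  r0, #0x17 -> r0=0x17
body[1] mov  r3, #0x5f -> r3=0x5f
body[2] mov  r1, #0xe8 -> r1=0xe8
body[3] xor  r0, r1, r2 -> r0=0x26
body[4] sub  r0, r1, r3 -> r0=0x89
body[5] add  r3, r1, r0 -> r3=0x71
body[6] sub  r3, r2, #5 -> r3=0xc9
epilogue: pop r0=0xe6, sp=0xcf
r0: callee-saved, written=True
r2: callee-saved, written=False
r3: caller-saved, written=True

SURVIVE = r0,r2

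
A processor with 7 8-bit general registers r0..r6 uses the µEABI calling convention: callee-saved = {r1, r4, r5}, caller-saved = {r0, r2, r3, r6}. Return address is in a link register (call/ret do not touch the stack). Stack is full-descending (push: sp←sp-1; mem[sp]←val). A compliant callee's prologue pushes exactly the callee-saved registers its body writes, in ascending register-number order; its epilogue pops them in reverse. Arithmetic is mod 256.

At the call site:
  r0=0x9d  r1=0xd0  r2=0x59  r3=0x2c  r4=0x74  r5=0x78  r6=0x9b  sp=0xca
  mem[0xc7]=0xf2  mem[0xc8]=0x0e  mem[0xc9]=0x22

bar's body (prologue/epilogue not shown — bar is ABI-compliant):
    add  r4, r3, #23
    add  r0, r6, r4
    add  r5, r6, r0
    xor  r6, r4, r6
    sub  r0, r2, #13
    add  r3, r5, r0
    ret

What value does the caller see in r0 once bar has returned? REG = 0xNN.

REG = 0x4c

prologue: push r4 → mem[0xc9]=0x74, sp=0xc9
prologue: push r5 → mem[0xc8]=0x78, sp=0xc8
body[0] add  r4, r3, #23 → r4=0x43
body[1] add  r0, r6, r4 → r0=0xde
body[2] add  r5, r6, r0 → r5=0x79
body[3] xor  r6, r4, r6 → r6=0xd8
body[4] sub  r0, r2, #13 → r0=0x4c
body[5] add  r3, r5, r0 → r3=0xc5
epilogue: pop r5=0x78, sp=0xc9
epilogue: pop r4=0x74, sp=0xca
r0 is caller-saved → body value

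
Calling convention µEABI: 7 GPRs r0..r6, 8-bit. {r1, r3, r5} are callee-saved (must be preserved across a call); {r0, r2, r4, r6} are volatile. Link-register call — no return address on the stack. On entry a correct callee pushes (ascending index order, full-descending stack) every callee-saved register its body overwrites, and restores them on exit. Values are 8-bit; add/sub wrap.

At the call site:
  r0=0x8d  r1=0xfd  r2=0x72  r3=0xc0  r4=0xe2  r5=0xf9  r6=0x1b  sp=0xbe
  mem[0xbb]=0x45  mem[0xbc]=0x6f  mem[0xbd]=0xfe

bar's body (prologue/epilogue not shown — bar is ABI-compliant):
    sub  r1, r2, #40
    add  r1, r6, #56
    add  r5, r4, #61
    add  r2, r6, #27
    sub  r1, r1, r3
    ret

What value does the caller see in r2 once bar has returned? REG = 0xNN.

prologue: push r1 -> mem[0xbd]=0xfd, sp=0xbd
prologue: push r5 -> mem[0xbc]=0xf9, sp=0xbc
body[0] sub  r1, r2, #40 -> r1=0x4a
body[1] add  r1, r6, #56 -> r1=0x53
body[2] add  r5, r4, #61 -> r5=0x1f
body[3] add  r2, r6, #27 -> r2=0x36
body[4] sub  r1, r1, r3 -> r1=0x93
epilogue: pop r5=0xf9, sp=0xbd
epilogue: pop r1=0xfd, sp=0xbe
r2 is caller-saved -> body value

REG = 0x36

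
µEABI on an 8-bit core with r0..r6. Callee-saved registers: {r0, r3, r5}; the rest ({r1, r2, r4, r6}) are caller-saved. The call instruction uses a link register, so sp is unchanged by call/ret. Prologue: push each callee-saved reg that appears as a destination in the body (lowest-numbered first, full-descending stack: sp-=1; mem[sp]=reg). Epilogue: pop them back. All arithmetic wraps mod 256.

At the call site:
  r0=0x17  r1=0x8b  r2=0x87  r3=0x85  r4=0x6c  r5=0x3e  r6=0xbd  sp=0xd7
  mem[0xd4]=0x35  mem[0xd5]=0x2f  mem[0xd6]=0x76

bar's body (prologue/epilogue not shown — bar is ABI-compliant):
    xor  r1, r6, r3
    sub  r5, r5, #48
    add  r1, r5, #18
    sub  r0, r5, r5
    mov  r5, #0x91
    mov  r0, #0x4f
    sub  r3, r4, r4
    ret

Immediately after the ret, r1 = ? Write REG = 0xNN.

prologue: push r0 → mem[0xd6]=0x17, sp=0xd6
prologue: push r3 → mem[0xd5]=0x85, sp=0xd5
prologue: push r5 → mem[0xd4]=0x3e, sp=0xd4
body[0] xor  r1, r6, r3 → r1=0x38
body[1] sub  r5, r5, #48 → r5=0x0e
body[2] add  r1, r5, #18 → r1=0x20
body[3] sub  r0, r5, r5 → r0=0x00
body[4] mov  r5, #0x91 → r5=0x91
body[5] mov  r0, #0x4f → r0=0x4f
body[6] sub  r3, r4, r4 → r3=0x00
epilogue: pop r5=0x3e, sp=0xd5
epilogue: pop r3=0x85, sp=0xd6
epilogue: pop r0=0x17, sp=0xd7
r1 is caller-saved → body value

REG = 0x20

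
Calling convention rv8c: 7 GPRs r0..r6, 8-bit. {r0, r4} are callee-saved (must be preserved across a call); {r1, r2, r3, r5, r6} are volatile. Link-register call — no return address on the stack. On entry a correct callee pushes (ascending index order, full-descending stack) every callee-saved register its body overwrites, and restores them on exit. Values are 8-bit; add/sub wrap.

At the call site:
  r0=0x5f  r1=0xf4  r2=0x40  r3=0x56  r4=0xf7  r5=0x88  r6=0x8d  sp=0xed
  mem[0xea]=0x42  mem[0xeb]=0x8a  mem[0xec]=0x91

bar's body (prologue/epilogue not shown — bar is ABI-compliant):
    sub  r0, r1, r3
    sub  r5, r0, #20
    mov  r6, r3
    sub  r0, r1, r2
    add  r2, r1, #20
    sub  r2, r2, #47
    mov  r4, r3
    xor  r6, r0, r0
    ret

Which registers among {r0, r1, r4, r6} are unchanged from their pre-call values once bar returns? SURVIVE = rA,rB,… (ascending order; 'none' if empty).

prologue: push r0 → mem[0xec]=0x5f, sp=0xec
prologue: push r4 → mem[0xeb]=0xf7, sp=0xeb
body[0] sub  r0, r1, r3 → r0=0x9e
body[1] sub  r5, r0, #20 → r5=0x8a
body[2] mov  r6, r3 → r6=0x56
body[3] sub  r0, r1, r2 → r0=0xb4
body[4] add  r2, r1, #20 → r2=0x08
body[5] sub  r2, r2, #47 → r2=0xd9
body[6] mov  r4, r3 → r4=0x56
body[7] xor  r6, r0, r0 → r6=0x00
epilogue: pop r4=0xf7, sp=0xec
epilogue: pop r0=0x5f, sp=0xed
r0: callee-saved, written=True
r1: caller-saved, written=False
r4: callee-saved, written=True
r6: caller-saved, written=True

SURVIVE = r0,r1,r4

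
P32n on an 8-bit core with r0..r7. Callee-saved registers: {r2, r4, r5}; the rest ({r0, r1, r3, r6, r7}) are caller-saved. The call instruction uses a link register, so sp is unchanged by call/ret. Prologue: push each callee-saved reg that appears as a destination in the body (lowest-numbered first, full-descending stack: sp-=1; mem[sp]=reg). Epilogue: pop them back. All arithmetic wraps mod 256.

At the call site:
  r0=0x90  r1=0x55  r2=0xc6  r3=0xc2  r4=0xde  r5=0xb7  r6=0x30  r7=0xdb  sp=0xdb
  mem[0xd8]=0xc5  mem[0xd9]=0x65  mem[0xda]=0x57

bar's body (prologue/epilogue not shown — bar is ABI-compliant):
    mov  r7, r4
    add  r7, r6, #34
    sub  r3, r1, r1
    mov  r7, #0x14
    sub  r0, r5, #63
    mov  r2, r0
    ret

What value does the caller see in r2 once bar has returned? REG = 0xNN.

prologue: push r2 → mem[0xda]=0xc6, sp=0xda
body[0] mov  r7, r4 → r7=0xde
body[1] add  r7, r6, #34 → r7=0x52
body[2] sub  r3, r1, r1 → r3=0x00
body[3] mov  r7, #0x14 → r7=0x14
body[4] sub  r0, r5, #63 → r0=0x78
body[5] mov  r2, r0 → r2=0x78
epilogue: pop r2=0xc6, sp=0xdb
r2 is callee-saved → restored

REG = 0xc6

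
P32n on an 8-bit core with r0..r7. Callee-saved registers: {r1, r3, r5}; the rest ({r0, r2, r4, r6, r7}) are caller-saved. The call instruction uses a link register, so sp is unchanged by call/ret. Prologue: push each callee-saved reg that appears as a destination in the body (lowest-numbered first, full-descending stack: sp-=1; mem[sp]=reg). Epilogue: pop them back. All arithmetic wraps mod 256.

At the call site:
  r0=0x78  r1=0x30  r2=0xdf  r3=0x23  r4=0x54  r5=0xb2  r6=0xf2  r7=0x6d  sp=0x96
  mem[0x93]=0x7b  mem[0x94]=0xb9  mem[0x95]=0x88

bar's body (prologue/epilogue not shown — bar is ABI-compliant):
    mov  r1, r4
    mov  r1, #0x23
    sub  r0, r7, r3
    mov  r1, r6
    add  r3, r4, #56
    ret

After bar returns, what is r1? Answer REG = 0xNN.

REG = 0x30

prologue: push r1 -> mem[0x95]=0x30, sp=0x95
prologue: push r3 -> mem[0x94]=0x23, sp=0x94
body[0] mov  r1, r4 -> r1=0x54
body[1] mov  r1, #0x23 -> r1=0x23
body[2] sub  r0, r7, r3 -> r0=0x4a
body[3] mov  r1, r6 -> r1=0xf2
body[4] add  r3, r4, #56 -> r3=0x8c
epilogue: pop r3=0x23, sp=0x95
epilogue: pop r1=0x30, sp=0x96
r1 is callee-saved -> restored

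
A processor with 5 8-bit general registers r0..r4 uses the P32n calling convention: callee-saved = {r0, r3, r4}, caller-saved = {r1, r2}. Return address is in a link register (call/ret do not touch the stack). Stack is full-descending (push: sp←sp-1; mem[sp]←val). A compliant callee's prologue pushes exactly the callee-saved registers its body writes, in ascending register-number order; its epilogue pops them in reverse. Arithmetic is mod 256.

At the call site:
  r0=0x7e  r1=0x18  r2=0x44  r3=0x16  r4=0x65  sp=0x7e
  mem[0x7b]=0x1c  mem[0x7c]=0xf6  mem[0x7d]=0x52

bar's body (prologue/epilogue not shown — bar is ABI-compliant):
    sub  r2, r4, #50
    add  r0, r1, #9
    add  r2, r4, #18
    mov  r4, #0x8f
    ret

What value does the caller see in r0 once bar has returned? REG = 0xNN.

prologue: push r0 → mem[0x7d]=0x7e, sp=0x7d
prologue: push r4 → mem[0x7c]=0x65, sp=0x7c
body[0] sub  r2, r4, #50 → r2=0x33
body[1] add  r0, r1, #9 → r0=0x21
body[2] add  r2, r4, #18 → r2=0x77
body[3] mov  r4, #0x8f → r4=0x8f
epilogue: pop r4=0x65, sp=0x7d
epilogue: pop r0=0x7e, sp=0x7e
r0 is callee-saved → restored

REG = 0x7e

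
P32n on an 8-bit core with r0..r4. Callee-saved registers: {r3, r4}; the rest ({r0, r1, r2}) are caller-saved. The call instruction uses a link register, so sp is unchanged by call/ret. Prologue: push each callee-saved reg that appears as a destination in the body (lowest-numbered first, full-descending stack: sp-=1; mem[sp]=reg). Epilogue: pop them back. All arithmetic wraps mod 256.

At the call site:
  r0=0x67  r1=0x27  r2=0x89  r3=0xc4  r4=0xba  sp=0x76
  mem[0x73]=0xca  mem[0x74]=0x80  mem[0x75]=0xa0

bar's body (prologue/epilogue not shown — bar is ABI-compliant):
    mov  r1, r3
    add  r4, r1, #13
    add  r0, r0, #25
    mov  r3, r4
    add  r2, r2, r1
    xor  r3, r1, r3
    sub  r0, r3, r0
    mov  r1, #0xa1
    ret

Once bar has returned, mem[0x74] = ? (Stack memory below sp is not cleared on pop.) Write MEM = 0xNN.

MEM = 0xba

prologue: push r3 -> mem[0x75]=0xc4, sp=0x75
prologue: push r4 -> mem[0x74]=0xba, sp=0x74
body[0] mov  r1, r3 -> r1=0xc4
body[1] add  r4, r1, #13 -> r4=0xd1
body[2] add  r0, r0, #25 -> r0=0x80
body[3] mov  r3, r4 -> r3=0xd1
body[4] add  r2, r2, r1 -> r2=0x4d
body[5] xor  r3, r1, r3 -> r3=0x15
body[6] sub  r0, r3, r0 -> r0=0x95
body[7] mov  r1, #0xa1 -> r1=0xa1
epilogue: pop r4=0xba, sp=0x75
epilogue: pop r3=0xc4, sp=0x76
prologue pushed ['r3', 'r4'] at ['0x75', '0x74']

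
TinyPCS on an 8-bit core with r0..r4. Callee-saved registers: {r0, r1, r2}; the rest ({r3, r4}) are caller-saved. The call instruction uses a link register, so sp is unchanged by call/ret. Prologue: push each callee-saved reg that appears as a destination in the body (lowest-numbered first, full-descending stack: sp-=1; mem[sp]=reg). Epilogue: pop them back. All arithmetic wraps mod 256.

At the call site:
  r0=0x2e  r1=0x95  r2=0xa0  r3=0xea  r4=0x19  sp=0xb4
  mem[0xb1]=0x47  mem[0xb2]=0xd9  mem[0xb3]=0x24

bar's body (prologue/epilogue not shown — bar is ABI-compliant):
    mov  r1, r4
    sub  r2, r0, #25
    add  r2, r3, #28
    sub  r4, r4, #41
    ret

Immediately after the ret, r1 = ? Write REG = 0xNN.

REG = 0x95

prologue: push r1 → mem[0xb3]=0x95, sp=0xb3
prologue: push r2 → mem[0xb2]=0xa0, sp=0xb2
body[0] mov  r1, r4 → r1=0x19
body[1] sub  r2, r0, #25 → r2=0x15
body[2] add  r2, r3, #28 → r2=0x06
body[3] sub  r4, r4, #41 → r4=0xf0
epilogue: pop r2=0xa0, sp=0xb3
epilogue: pop r1=0x95, sp=0xb4
r1 is callee-saved → restored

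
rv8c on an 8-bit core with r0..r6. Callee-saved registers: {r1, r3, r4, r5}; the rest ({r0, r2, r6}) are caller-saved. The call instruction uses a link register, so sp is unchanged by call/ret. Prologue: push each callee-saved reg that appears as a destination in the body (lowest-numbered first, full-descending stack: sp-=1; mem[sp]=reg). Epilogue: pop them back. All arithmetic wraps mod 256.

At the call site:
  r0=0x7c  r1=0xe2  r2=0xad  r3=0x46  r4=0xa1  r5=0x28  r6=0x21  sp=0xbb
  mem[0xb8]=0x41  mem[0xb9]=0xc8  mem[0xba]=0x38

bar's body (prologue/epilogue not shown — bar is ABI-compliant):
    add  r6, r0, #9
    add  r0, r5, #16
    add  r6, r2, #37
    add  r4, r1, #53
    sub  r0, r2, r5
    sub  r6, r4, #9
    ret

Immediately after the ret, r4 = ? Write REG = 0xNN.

prologue: push r4 -> mem[0xba]=0xa1, sp=0xba
body[0] add  r6, r0, #9 -> r6=0x85
body[1] add  r0, r5, #16 -> r0=0x38
body[2] add  r6, r2, #37 -> r6=0xd2
body[3] add  r4, r1, #53 -> r4=0x17
body[4] sub  r0, r2, r5 -> r0=0x85
body[5] sub  r6, r4, #9 -> r6=0x0e
epilogue: pop r4=0xa1, sp=0xbb
r4 is callee-saved -> restored

REG = 0xa1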